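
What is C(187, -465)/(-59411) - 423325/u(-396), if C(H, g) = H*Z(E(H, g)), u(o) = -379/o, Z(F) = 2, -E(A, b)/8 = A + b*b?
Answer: -905405829586/2046979 ≈ -4.4231e+5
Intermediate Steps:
E(A, b) = -8*A - 8*b² (E(A, b) = -8*(A + b*b) = -8*(A + b²) = -8*A - 8*b²)
C(H, g) = 2*H (C(H, g) = H*2 = 2*H)
C(187, -465)/(-59411) - 423325/u(-396) = (2*187)/(-59411) - 423325/((-379/(-396))) = 374*(-1/59411) - 423325/((-379*(-1/396))) = -34/5401 - 423325/379/396 = -34/5401 - 423325*396/379 = -34/5401 - 167636700/379 = -905405829586/2046979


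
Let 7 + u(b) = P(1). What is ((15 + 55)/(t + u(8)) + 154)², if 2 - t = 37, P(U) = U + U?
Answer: 370881/16 ≈ 23180.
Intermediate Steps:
P(U) = 2*U
u(b) = -5 (u(b) = -7 + 2*1 = -7 + 2 = -5)
t = -35 (t = 2 - 1*37 = 2 - 37 = -35)
((15 + 55)/(t + u(8)) + 154)² = ((15 + 55)/(-35 - 5) + 154)² = (70/(-40) + 154)² = (70*(-1/40) + 154)² = (-7/4 + 154)² = (609/4)² = 370881/16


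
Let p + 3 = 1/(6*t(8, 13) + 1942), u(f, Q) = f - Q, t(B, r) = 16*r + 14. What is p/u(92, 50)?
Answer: -1403/19644 ≈ -0.071421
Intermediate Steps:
t(B, r) = 14 + 16*r
p = -9821/3274 (p = -3 + 1/(6*(14 + 16*13) + 1942) = -3 + 1/(6*(14 + 208) + 1942) = -3 + 1/(6*222 + 1942) = -3 + 1/(1332 + 1942) = -3 + 1/3274 = -9821/3274 ≈ -2.9997)
p/u(92, 50) = -9821/(3274*(92 - 1*50)) = -9821/(3274*(92 - 50)) = -9821/3274/42 = -9821/3274*1/42 = -1403/19644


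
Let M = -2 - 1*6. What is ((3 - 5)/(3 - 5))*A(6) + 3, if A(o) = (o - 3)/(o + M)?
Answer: 3/2 ≈ 1.5000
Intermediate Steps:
M = -8 (M = -2 - 6 = -8)
A(o) = (-3 + o)/(-8 + o) (A(o) = (o - 3)/(o - 8) = (-3 + o)/(-8 + o))
((3 - 5)/(3 - 5))*A(6) + 3 = ((3 - 5)/(3 - 5))*((-3 + 6)/(-8 + 6)) + 3 = (-2/(-2))*(3/(-2)) + 3 = (-2*(-½))*(-½*3) + 3 = 1*(-3/2) + 3 = -3/2 + 3 = 3/2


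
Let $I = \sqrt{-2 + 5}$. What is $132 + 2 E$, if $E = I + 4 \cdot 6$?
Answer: $180 + 2 \sqrt{3} \approx 183.46$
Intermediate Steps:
$I = \sqrt{3} \approx 1.732$
$E = 24 + \sqrt{3}$ ($E = \sqrt{3} + 4 \cdot 6 = \sqrt{3} + 24 = 24 + \sqrt{3} \approx 25.732$)
$132 + 2 E = 132 + 2 \left(24 + \sqrt{3}\right) = 132 + \left(48 + 2 \sqrt{3}\right) = 180 + 2 \sqrt{3}$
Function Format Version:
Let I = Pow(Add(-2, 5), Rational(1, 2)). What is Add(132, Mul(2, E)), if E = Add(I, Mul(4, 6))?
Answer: Add(180, Mul(2, Pow(3, Rational(1, 2)))) ≈ 183.46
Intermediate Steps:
I = Pow(3, Rational(1, 2)) ≈ 1.7320
E = Add(24, Pow(3, Rational(1, 2))) (E = Add(Pow(3, Rational(1, 2)), Mul(4, 6)) = Add(Pow(3, Rational(1, 2)), 24) = Add(24, Pow(3, Rational(1, 2))) ≈ 25.732)
Add(132, Mul(2, E)) = Add(132, Mul(2, Add(24, Pow(3, Rational(1, 2))))) = Add(132, Add(48, Mul(2, Pow(3, Rational(1, 2))))) = Add(180, Mul(2, Pow(3, Rational(1, 2))))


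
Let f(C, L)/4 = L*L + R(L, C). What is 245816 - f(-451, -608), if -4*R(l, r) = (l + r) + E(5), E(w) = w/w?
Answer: -1233898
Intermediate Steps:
E(w) = 1
R(l, r) = -¼ - l/4 - r/4 (R(l, r) = -((l + r) + 1)/4 = -(1 + l + r)/4 = -¼ - l/4 - r/4)
f(C, L) = -1 - C - L + 4*L² (f(C, L) = 4*(L*L + (-¼ - L/4 - C/4)) = 4*(L² + (-¼ - C/4 - L/4)) = 4*(-¼ + L² - C/4 - L/4) = -1 - C - L + 4*L²)
245816 - f(-451, -608) = 245816 - (-1 - 1*(-451) - 1*(-608) + 4*(-608)²) = 245816 - (-1 + 451 + 608 + 4*369664) = 245816 - (-1 + 451 + 608 + 1478656) = 245816 - 1*1479714 = 245816 - 1479714 = -1233898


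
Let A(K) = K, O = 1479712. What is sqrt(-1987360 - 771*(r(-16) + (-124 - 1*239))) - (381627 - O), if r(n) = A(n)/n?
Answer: 1098085 + I*sqrt(1708258) ≈ 1.0981e+6 + 1307.0*I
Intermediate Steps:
r(n) = 1 (r(n) = n/n = 1)
sqrt(-1987360 - 771*(r(-16) + (-124 - 1*239))) - (381627 - O) = sqrt(-1987360 - 771*(1 + (-124 - 1*239))) - (381627 - 1*1479712) = sqrt(-1987360 - 771*(1 + (-124 - 239))) - (381627 - 1479712) = sqrt(-1987360 - 771*(1 - 363)) - 1*(-1098085) = sqrt(-1987360 - 771*(-362)) + 1098085 = sqrt(-1987360 + 279102) + 1098085 = sqrt(-1708258) + 1098085 = I*sqrt(1708258) + 1098085 = 1098085 + I*sqrt(1708258)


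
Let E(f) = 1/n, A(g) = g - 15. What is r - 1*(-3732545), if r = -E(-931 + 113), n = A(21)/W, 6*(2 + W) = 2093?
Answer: 134369539/36 ≈ 3.7325e+6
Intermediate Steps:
W = 2081/6 (W = -2 + (⅙)*2093 = -2 + 2093/6 = 2081/6 ≈ 346.83)
A(g) = -15 + g
n = 36/2081 (n = (-15 + 21)/(2081/6) = 6*(6/2081) = 36/2081 ≈ 0.017299)
E(f) = 2081/36 (E(f) = 1/(36/2081) = 2081/36)
r = -2081/36 (r = -1*2081/36 = -2081/36 ≈ -57.806)
r - 1*(-3732545) = -2081/36 - 1*(-3732545) = -2081/36 + 3732545 = 134369539/36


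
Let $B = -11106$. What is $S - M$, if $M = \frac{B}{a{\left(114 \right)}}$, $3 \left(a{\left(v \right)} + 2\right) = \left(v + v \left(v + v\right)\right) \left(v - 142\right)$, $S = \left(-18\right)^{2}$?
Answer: $\frac{39467043}{121829} \approx 323.95$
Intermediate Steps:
$S = 324$
$a{\left(v \right)} = -2 + \frac{\left(-142 + v\right) \left(v + 2 v^{2}\right)}{3}$ ($a{\left(v \right)} = -2 + \frac{\left(v + v \left(v + v\right)\right) \left(v - 142\right)}{3} = -2 + \frac{\left(v + v 2 v\right) \left(-142 + v\right)}{3} = -2 + \frac{\left(v + 2 v^{2}\right) \left(-142 + v\right)}{3} = -2 + \frac{\left(-142 + v\right) \left(v + 2 v^{2}\right)}{3}$)
$M = \frac{5553}{121829}$ ($M = - \frac{11106}{-2 - \frac{283 \cdot 114^{2}}{3} - 5396 + \frac{2 \cdot 114^{3}}{3}} = - \frac{11106}{-2 - 1225956 - 5396 + \frac{2}{3} \cdot 1481544} = - \frac{11106}{-2 - 1225956 - 5396 + 987696} = - \frac{11106}{-243658} = \left(-11106\right) \left(- \frac{1}{243658}\right) = \frac{5553}{121829} \approx 0.04558$)
$S - M = 324 - \frac{5553}{121829} = \frac{39467043}{121829}$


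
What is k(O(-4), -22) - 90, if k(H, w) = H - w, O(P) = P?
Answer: -72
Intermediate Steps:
k(O(-4), -22) - 90 = (-4 - 1*(-22)) - 90 = (-4 + 22) - 90 = 18 - 90 = -72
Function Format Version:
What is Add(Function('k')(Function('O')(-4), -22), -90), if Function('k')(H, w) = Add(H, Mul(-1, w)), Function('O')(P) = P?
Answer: -72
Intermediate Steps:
Add(Function('k')(Function('O')(-4), -22), -90) = Add(Add(-4, Mul(-1, -22)), -90) = Add(Add(-4, 22), -90) = Add(18, -90) = -72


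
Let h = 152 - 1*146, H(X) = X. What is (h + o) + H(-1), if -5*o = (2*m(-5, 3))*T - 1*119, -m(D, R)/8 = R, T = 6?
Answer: 432/5 ≈ 86.400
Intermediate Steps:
m(D, R) = -8*R
h = 6 (h = 152 - 146 = 6)
o = 407/5 (o = -((2*(-8*3))*6 - 1*119)/5 = -((2*(-24))*6 - 119)/5 = -(-48*6 - 119)/5 = -(-288 - 119)/5 = -1/5*(-407) = 407/5 ≈ 81.400)
(h + o) + H(-1) = (6 + 407/5) - 1 = 437/5 - 1 = 432/5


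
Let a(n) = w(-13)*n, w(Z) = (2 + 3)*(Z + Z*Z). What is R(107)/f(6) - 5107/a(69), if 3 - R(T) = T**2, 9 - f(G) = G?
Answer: -205346347/53820 ≈ -3815.4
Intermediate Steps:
f(G) = 9 - G
R(T) = 3 - T**2
w(Z) = 5*Z + 5*Z**2 (w(Z) = 5*(Z + Z**2) = 5*Z + 5*Z**2)
a(n) = 780*n (a(n) = (5*(-13)*(1 - 13))*n = (5*(-13)*(-12))*n = 780*n)
R(107)/f(6) - 5107/a(69) = (3 - 1*107**2)/(9 - 1*6) - 5107/(780*69) = (3 - 1*11449)/(9 - 6) - 5107/53820 = (3 - 11449)/3 - 5107*1/53820 = -11446*1/3 - 5107/53820 = -11446/3 - 5107/53820 = -205346347/53820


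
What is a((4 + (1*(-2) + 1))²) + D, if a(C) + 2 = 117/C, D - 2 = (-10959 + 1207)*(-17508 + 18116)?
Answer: -5929203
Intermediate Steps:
D = -5929214 (D = 2 + (-10959 + 1207)*(-17508 + 18116) = 2 - 9752*608 = 2 - 5929216 = -5929214)
a(C) = -2 + 117/C
a((4 + (1*(-2) + 1))²) + D = (-2 + 117/((4 + (1*(-2) + 1))²)) - 5929214 = (-2 + 117/((4 + (-2 + 1))²)) - 5929214 = (-2 + 117/((4 - 1)²)) - 5929214 = (-2 + 117/(3²)) - 5929214 = (-2 + 117/9) - 5929214 = (-2 + 117*(⅑)) - 5929214 = (-2 + 13) - 5929214 = 11 - 5929214 = -5929203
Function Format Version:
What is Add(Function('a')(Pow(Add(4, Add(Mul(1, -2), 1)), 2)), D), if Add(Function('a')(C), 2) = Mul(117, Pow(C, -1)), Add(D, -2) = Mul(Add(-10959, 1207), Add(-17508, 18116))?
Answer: -5929203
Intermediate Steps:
D = -5929214 (D = Add(2, Mul(Add(-10959, 1207), Add(-17508, 18116))) = Add(2, Mul(-9752, 608)) = Add(2, -5929216) = -5929214)
Function('a')(C) = Add(-2, Mul(117, Pow(C, -1)))
Add(Function('a')(Pow(Add(4, Add(Mul(1, -2), 1)), 2)), D) = Add(Add(-2, Mul(117, Pow(Pow(Add(4, Add(Mul(1, -2), 1)), 2), -1))), -5929214) = Add(Add(-2, Mul(117, Pow(Pow(Add(4, Add(-2, 1)), 2), -1))), -5929214) = Add(Add(-2, Mul(117, Pow(Pow(Add(4, -1), 2), -1))), -5929214) = Add(Add(-2, Mul(117, Pow(Pow(3, 2), -1))), -5929214) = Add(Add(-2, Mul(117, Pow(9, -1))), -5929214) = Add(Add(-2, Mul(117, Rational(1, 9))), -5929214) = Add(Add(-2, 13), -5929214) = Add(11, -5929214) = -5929203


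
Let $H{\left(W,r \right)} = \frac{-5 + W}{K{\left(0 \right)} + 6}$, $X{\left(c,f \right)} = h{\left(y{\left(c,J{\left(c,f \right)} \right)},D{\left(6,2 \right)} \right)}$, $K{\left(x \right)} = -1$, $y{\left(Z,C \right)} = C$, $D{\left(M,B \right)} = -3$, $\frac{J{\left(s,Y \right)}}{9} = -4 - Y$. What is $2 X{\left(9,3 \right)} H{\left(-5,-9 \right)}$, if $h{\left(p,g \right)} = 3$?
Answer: $-12$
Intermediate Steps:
$J{\left(s,Y \right)} = -36 - 9 Y$ ($J{\left(s,Y \right)} = 9 \left(-4 - Y\right) = -36 - 9 Y$)
$X{\left(c,f \right)} = 3$
$H{\left(W,r \right)} = -1 + \frac{W}{5}$ ($H{\left(W,r \right)} = \frac{-5 + W}{-1 + 6} = \frac{-5 + W}{5} = \left(-5 + W\right) \frac{1}{5} = -1 + \frac{W}{5}$)
$2 X{\left(9,3 \right)} H{\left(-5,-9 \right)} = 2 \cdot 3 \left(-1 + \frac{1}{5} \left(-5\right)\right) = 6 \left(-1 - 1\right) = 6 \left(-2\right) = -12$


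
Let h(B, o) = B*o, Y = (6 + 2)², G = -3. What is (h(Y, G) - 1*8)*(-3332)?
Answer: 666400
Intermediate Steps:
Y = 64 (Y = 8² = 64)
(h(Y, G) - 1*8)*(-3332) = (64*(-3) - 1*8)*(-3332) = (-192 - 8)*(-3332) = -200*(-3332) = 666400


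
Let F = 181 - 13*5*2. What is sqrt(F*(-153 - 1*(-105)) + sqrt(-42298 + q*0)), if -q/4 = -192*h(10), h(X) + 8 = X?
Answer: sqrt(-2448 + I*sqrt(42298)) ≈ 2.0765 + 49.521*I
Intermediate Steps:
h(X) = -8 + X
q = 1536 (q = -(-768)*(-8 + 10) = -(-768)*2 = -4*(-384) = 1536)
F = 51 (F = 181 - 13*10 = 181 - 1*130 = 181 - 130 = 51)
sqrt(F*(-153 - 1*(-105)) + sqrt(-42298 + q*0)) = sqrt(51*(-153 - 1*(-105)) + sqrt(-42298 + 1536*0)) = sqrt(51*(-153 + 105) + sqrt(-42298 + 0)) = sqrt(51*(-48) + sqrt(-42298)) = sqrt(-2448 + I*sqrt(42298))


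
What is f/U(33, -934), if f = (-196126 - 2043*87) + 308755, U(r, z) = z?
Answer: 32556/467 ≈ 69.713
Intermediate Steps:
f = -65112 (f = (-196126 - 177741) + 308755 = -373867 + 308755 = -65112)
f/U(33, -934) = -65112/(-934) = -65112*(-1/934) = 32556/467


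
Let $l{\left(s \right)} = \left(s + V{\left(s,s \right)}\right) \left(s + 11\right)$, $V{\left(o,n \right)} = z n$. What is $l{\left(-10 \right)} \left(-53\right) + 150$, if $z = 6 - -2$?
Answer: $4920$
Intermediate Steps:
$z = 8$ ($z = 6 + 2 = 8$)
$V{\left(o,n \right)} = 8 n$
$l{\left(s \right)} = 9 s \left(11 + s\right)$ ($l{\left(s \right)} = \left(s + 8 s\right) \left(s + 11\right) = 9 s \left(11 + s\right)$)
$l{\left(-10 \right)} \left(-53\right) + 150 = 9 \left(-10\right) \left(11 - 10\right) \left(-53\right) + 150 = 9 \left(-10\right) 1 \left(-53\right) + 150 = \left(-90\right) \left(-53\right) + 150 = 4770 + 150 = 4920$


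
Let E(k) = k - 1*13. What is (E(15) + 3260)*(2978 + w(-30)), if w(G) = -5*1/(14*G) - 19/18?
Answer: 174794969/18 ≈ 9.7108e+6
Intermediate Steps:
w(G) = -19/18 - 5/(14*G) (w(G) = -5/(14*G) - 19*1/18 = -5/(14*G) - 19/18 = -19/18 - 5/(14*G))
E(k) = -13 + k (E(k) = k - 13 = -13 + k)
(E(15) + 3260)*(2978 + w(-30)) = ((-13 + 15) + 3260)*(2978 + (1/126)*(-45 - 133*(-30))/(-30)) = (2 + 3260)*(2978 + (1/126)*(-1/30)*(-45 + 3990)) = 3262*(2978 + (1/126)*(-1/30)*3945) = 3262*(2978 - 263/252) = 3262*(750193/252) = 174794969/18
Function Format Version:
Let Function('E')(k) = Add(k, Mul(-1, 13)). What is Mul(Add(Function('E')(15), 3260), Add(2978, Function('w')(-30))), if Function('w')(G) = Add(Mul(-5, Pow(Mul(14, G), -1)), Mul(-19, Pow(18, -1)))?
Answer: Rational(174794969, 18) ≈ 9.7108e+6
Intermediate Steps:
Function('w')(G) = Add(Rational(-19, 18), Mul(Rational(-5, 14), Pow(G, -1))) (Function('w')(G) = Add(Mul(-5, Mul(Rational(1, 14), Pow(G, -1))), Mul(-19, Rational(1, 18))) = Add(Mul(Rational(-5, 14), Pow(G, -1)), Rational(-19, 18)) = Add(Rational(-19, 18), Mul(Rational(-5, 14), Pow(G, -1))))
Function('E')(k) = Add(-13, k) (Function('E')(k) = Add(k, -13) = Add(-13, k))
Mul(Add(Function('E')(15), 3260), Add(2978, Function('w')(-30))) = Mul(Add(Add(-13, 15), 3260), Add(2978, Mul(Rational(1, 126), Pow(-30, -1), Add(-45, Mul(-133, -30))))) = Mul(Add(2, 3260), Add(2978, Mul(Rational(1, 126), Rational(-1, 30), Add(-45, 3990)))) = Mul(3262, Add(2978, Mul(Rational(1, 126), Rational(-1, 30), 3945))) = Mul(3262, Add(2978, Rational(-263, 252))) = Mul(3262, Rational(750193, 252)) = Rational(174794969, 18)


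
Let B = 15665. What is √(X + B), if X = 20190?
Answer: √35855 ≈ 189.35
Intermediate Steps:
√(X + B) = √(20190 + 15665) = √35855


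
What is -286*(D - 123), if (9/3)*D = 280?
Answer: 25454/3 ≈ 8484.7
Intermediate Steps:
D = 280/3 (D = (1/3)*280 = 280/3 ≈ 93.333)
-286*(D - 123) = -286*(280/3 - 123) = -286*(-89/3) = 25454/3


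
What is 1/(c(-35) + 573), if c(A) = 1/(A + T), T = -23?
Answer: 58/33233 ≈ 0.0017453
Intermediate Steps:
c(A) = 1/(-23 + A) (c(A) = 1/(A - 23) = 1/(-23 + A))
1/(c(-35) + 573) = 1/(1/(-23 - 35) + 573) = 1/(1/(-58) + 573) = 1/(-1/58 + 573) = 1/(33233/58) = 58/33233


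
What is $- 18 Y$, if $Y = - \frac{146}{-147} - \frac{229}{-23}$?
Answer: $- \frac{222126}{1127} \approx -197.09$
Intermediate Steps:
$Y = \frac{37021}{3381}$ ($Y = \left(-146\right) \left(- \frac{1}{147}\right) - - \frac{229}{23} = \frac{146}{147} + \frac{229}{23} = \frac{37021}{3381} \approx 10.95$)
$- 18 Y = \left(-18\right) \frac{37021}{3381} = - \frac{222126}{1127}$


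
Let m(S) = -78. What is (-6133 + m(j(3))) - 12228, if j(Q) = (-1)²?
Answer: -18439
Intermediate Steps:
j(Q) = 1
(-6133 + m(j(3))) - 12228 = (-6133 - 78) - 12228 = -6211 - 12228 = -18439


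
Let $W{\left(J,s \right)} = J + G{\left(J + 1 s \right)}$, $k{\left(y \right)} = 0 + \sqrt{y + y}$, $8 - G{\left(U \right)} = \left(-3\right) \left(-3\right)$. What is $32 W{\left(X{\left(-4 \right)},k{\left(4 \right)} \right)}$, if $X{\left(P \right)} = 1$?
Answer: $0$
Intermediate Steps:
$G{\left(U \right)} = -1$ ($G{\left(U \right)} = 8 - \left(-3\right) \left(-3\right) = 8 - 9 = -1$)
$k{\left(y \right)} = \sqrt{2} \sqrt{y}$ ($k{\left(y \right)} = 0 + \sqrt{2 y} = 0 + \sqrt{2} \sqrt{y} = \sqrt{2} \sqrt{y}$)
$W{\left(J,s \right)} = -1 + J$ ($W{\left(J,s \right)} = J - 1 = -1 + J$)
$32 W{\left(X{\left(-4 \right)},k{\left(4 \right)} \right)} = 32 \left(-1 + 1\right) = 32 \cdot 0 = 0$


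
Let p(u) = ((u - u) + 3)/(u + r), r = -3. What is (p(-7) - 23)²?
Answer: 54289/100 ≈ 542.89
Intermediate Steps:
p(u) = 3/(-3 + u) (p(u) = ((u - u) + 3)/(u - 3) = (0 + 3)/(-3 + u) = 3/(-3 + u))
(p(-7) - 23)² = (3/(-3 - 7) - 23)² = (3/(-10) - 23)² = (3*(-⅒) - 23)² = (-3/10 - 23)² = (-233/10)² = 54289/100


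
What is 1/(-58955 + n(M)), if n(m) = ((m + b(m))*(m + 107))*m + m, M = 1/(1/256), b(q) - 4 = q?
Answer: 1/47892149 ≈ 2.0880e-8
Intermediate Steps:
b(q) = 4 + q
M = 256 (M = 1/(1/256) = 256)
n(m) = m + m*(4 + 2*m)*(107 + m) (n(m) = ((m + (4 + m))*(m + 107))*m + m = ((4 + 2*m)*(107 + m))*m + m = m*(4 + 2*m)*(107 + m) + m = m + m*(4 + 2*m)*(107 + m))
1/(-58955 + n(M)) = 1/(-58955 + 256*(429 + 2*256² + 218*256)) = 1/(-58955 + 256*(429 + 2*65536 + 55808)) = 1/(-58955 + 256*(429 + 131072 + 55808)) = 1/(-58955 + 256*187309) = 1/(-58955 + 47951104) = 1/47892149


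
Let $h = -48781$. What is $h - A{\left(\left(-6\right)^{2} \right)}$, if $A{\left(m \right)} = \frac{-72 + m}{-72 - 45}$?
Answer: $- \frac{634157}{13} \approx -48781.0$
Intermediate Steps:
$A{\left(m \right)} = \frac{8}{13} - \frac{m}{117}$ ($A{\left(m \right)} = \frac{-72 + m}{-117} = \left(-72 + m\right) \left(- \frac{1}{117}\right) = \frac{8}{13} - \frac{m}{117}$)
$h - A{\left(\left(-6\right)^{2} \right)} = -48781 - \left(\frac{8}{13} - \frac{\left(-6\right)^{2}}{117}\right) = -48781 - \left(\frac{8}{13} - \frac{4}{13}\right) = -48781 - \frac{4}{13} = - \frac{634157}{13}$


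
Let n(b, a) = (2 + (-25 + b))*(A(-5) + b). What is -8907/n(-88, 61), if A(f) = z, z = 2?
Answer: -2969/3182 ≈ -0.93306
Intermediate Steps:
A(f) = 2
n(b, a) = (-23 + b)*(2 + b) (n(b, a) = (2 + (-25 + b))*(2 + b) = (-23 + b)*(2 + b))
-8907/n(-88, 61) = -8907/(-46 + (-88)² - 21*(-88)) = -8907/(-46 + 7744 + 1848) = -8907/9546 = -8907*1/9546 = -2969/3182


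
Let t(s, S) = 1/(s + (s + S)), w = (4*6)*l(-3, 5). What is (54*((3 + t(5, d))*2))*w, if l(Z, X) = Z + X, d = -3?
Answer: 114048/7 ≈ 16293.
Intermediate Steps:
l(Z, X) = X + Z
w = 48 (w = (4*6)*(5 - 3) = 24*2 = 48)
t(s, S) = 1/(S + 2*s) (t(s, S) = 1/(s + (S + s)) = 1/(S + 2*s))
(54*((3 + t(5, d))*2))*w = (54*((3 + 1/(-3 + 2*5))*2))*48 = (54*((3 + 1/(-3 + 10))*2))*48 = (54*((3 + 1/7)*2))*48 = (54*((22/7)*2))*48 = (54*(44/7))*48 = (2376/7)*48 = 114048/7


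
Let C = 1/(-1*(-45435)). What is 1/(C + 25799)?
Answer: 45435/1172177566 ≈ 3.8761e-5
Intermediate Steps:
C = 1/45435 ≈ 2.2009e-5
1/(C + 25799) = 1/(1/45435 + 25799) = 1/(1172177566/45435) = 45435/1172177566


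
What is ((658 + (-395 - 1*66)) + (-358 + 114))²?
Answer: 2209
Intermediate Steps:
((658 + (-395 - 1*66)) + (-358 + 114))² = ((658 + (-395 - 66)) - 244)² = ((658 - 461) - 244)² = (197 - 244)² = (-47)² = 2209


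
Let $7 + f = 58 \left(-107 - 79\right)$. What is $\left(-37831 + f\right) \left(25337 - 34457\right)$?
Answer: $443469120$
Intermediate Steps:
$f = -10795$ ($f = -7 + 58 \left(-107 - 79\right) = -7 + 58 \left(-186\right) = -7 - 10788 = -10795$)
$\left(-37831 + f\right) \left(25337 - 34457\right) = \left(-37831 - 10795\right) \left(25337 - 34457\right) = \left(-48626\right) \left(-9120\right) = 443469120$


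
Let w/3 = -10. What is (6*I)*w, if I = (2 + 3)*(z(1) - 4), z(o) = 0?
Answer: 3600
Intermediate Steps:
w = -30 (w = 3*(-10) = -30)
I = -20 (I = (2 + 3)*(0 - 4) = 5*(-4) = -20)
(6*I)*w = (6*(-20))*(-30) = -120*(-30) = 3600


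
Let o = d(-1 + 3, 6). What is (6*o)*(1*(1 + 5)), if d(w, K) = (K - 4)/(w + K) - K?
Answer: -207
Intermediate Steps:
d(w, K) = -K + (-4 + K)/(K + w) (d(w, K) = (-4 + K)/(K + w) - K = -K + (-4 + K)/(K + w))
o = -23/4 (o = (-4 + 6 - 1*6² - 1*6*(-1 + 3))/(6 + (-1 + 3)) = (-4 + 6 - 1*36 - 1*6*2)/(6 + 2) = (-4 + 6 - 36 - 12)/8 = (⅛)*(-46) = -23/4 ≈ -5.7500)
(6*o)*(1*(1 + 5)) = (6*(-23/4))*(1*(1 + 5)) = -69*6/2 = -69/2*6 = -207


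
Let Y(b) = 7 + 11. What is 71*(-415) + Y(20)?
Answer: -29447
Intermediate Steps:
Y(b) = 18
71*(-415) + Y(20) = 71*(-415) + 18 = -29465 + 18 = -29447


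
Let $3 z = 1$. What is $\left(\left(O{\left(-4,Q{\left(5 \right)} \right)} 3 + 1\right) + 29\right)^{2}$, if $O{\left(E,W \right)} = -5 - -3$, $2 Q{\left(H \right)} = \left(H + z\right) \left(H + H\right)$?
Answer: $576$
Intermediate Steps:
$z = \frac{1}{3}$ ($z = \frac{1}{3} \cdot 1 = \frac{1}{3} \approx 0.33333$)
$Q{\left(H \right)} = H \left(\frac{1}{3} + H\right)$ ($Q{\left(H \right)} = \frac{\left(H + \frac{1}{3}\right) \left(H + H\right)}{2} = \frac{\left(\frac{1}{3} + H\right) 2 H}{2} = \frac{2 H \left(\frac{1}{3} + H\right)}{2} = H \left(\frac{1}{3} + H\right)$)
$O{\left(E,W \right)} = -2$ ($O{\left(E,W \right)} = -5 + 3 = -2$)
$\left(\left(O{\left(-4,Q{\left(5 \right)} \right)} 3 + 1\right) + 29\right)^{2} = \left(\left(\left(-2\right) 3 + 1\right) + 29\right)^{2} = \left(\left(-6 + 1\right) + 29\right)^{2} = \left(-5 + 29\right)^{2} = 24^{2} = 576$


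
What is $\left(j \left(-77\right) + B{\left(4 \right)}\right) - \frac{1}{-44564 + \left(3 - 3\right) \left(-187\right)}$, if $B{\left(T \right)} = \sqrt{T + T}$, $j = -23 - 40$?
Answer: $\frac{216179965}{44564} + 2 \sqrt{2} \approx 4853.8$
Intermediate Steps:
$j = -63$
$B{\left(T \right)} = \sqrt{2} \sqrt{T}$ ($B{\left(T \right)} = \sqrt{2 T} = \sqrt{2} \sqrt{T}$)
$\left(j \left(-77\right) + B{\left(4 \right)}\right) - \frac{1}{-44564 + \left(3 - 3\right) \left(-187\right)} = \left(\left(-63\right) \left(-77\right) + \sqrt{2} \sqrt{4}\right) - \frac{1}{-44564 + \left(3 - 3\right) \left(-187\right)} = \left(4851 + \sqrt{2} \cdot 2\right) - \frac{1}{-44564 + \left(3 - 3\right) \left(-187\right)} = \left(4851 + 2 \sqrt{2}\right) - \frac{1}{-44564 + 0 \left(-187\right)} = \left(4851 + 2 \sqrt{2}\right) - \frac{1}{-44564 + 0} = \left(4851 + 2 \sqrt{2}\right) - \frac{1}{-44564} = \left(4851 + 2 \sqrt{2}\right) - - \frac{1}{44564} = \left(4851 + 2 \sqrt{2}\right) + \frac{1}{44564} = \frac{216179965}{44564} + 2 \sqrt{2}$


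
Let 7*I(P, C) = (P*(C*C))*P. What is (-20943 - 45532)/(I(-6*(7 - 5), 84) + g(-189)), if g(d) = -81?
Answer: -66475/145071 ≈ -0.45822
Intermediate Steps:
I(P, C) = C²*P²/7 (I(P, C) = ((P*(C*C))*P)/7 = ((P*C²)*P)/7 = (C²*P²)/7 = C²*P²/7)
(-20943 - 45532)/(I(-6*(7 - 5), 84) + g(-189)) = (-20943 - 45532)/((⅐)*84²*(-6*(7 - 5))² - 81) = -66475/((⅐)*7056*(-6*2)² - 81) = -66475/((⅐)*7056*(-12)² - 81) = -66475/((⅐)*7056*144 - 81) = -66475/(145152 - 81) = -66475/145071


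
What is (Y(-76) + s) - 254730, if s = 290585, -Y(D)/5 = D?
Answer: 36235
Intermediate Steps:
Y(D) = -5*D
(Y(-76) + s) - 254730 = (-5*(-76) + 290585) - 254730 = (380 + 290585) - 254730 = 290965 - 254730 = 36235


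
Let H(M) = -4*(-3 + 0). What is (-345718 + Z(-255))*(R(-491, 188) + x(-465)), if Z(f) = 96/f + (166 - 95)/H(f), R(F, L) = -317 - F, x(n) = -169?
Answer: -352626709/204 ≈ -1.7286e+6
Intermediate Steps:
H(M) = 12 (H(M) = -4*(-3) = 12)
Z(f) = 71/12 + 96/f (Z(f) = 96/f + (166 - 95)/12 = 96/f + 71*(1/12) = 96/f + 71/12 = 71/12 + 96/f)
(-345718 + Z(-255))*(R(-491, 188) + x(-465)) = (-345718 + (71/12 + 96/(-255)))*((-317 - 1*(-491)) - 169) = (-345718 + (71/12 + 96*(-1/255)))*((-317 + 491) - 169) = (-345718 + (71/12 - 32/85))*(174 - 169) = (-345718 + 5651/1020)*5 = -352626709/1020*5 = -352626709/204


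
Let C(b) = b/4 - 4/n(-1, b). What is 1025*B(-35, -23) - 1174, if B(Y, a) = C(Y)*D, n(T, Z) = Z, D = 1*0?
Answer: -1174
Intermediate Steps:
D = 0
C(b) = -4/b + b/4 (C(b) = b/4 - 4/b = -4/b + b/4)
B(Y, a) = 0 (B(Y, a) = (-4/Y + Y/4)*0 = 0)
1025*B(-35, -23) - 1174 = 1025*0 - 1174 = 0 - 1174 = -1174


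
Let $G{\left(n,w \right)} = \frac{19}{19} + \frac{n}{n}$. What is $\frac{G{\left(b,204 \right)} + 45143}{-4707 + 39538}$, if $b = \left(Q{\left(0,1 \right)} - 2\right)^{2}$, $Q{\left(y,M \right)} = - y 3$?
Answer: $\frac{45145}{34831} \approx 1.2961$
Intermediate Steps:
$Q{\left(y,M \right)} = - 3 y$
$b = 4$ ($b = \left(\left(-3\right) 0 - 2\right)^{2} = \left(0 - 2\right)^{2} = \left(-2\right)^{2} = 4$)
$G{\left(n,w \right)} = 2$ ($G{\left(n,w \right)} = 19 \cdot \frac{1}{19} + 1 = 1 + 1 = 2$)
$\frac{G{\left(b,204 \right)} + 45143}{-4707 + 39538} = \frac{2 + 45143}{-4707 + 39538} = \frac{45145}{34831}$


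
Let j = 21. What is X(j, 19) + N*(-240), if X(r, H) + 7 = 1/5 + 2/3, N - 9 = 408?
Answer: -1501292/15 ≈ -1.0009e+5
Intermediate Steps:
N = 417 (N = 9 + 408 = 417)
X(r, H) = -92/15 (X(r, H) = -7 + (1/5 + 2/3) = -7 + (1*(⅕) + 2*(⅓)) = -7 + (⅕ + ⅔) = -7 + 13/15 = -92/15)
X(j, 19) + N*(-240) = -92/15 + 417*(-240) = -92/15 - 100080 = -1501292/15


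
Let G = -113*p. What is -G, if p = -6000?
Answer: -678000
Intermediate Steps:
G = 678000 (G = -113*(-6000) = 678000)
-G = -1*678000 = -678000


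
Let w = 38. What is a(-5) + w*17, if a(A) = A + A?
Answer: 636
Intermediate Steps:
a(A) = 2*A
a(-5) + w*17 = 2*(-5) + 38*17 = -10 + 646 = 636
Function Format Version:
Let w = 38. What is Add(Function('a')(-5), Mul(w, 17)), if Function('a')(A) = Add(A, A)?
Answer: 636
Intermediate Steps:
Function('a')(A) = Mul(2, A)
Add(Function('a')(-5), Mul(w, 17)) = Add(Mul(2, -5), Mul(38, 17)) = Add(-10, 646) = 636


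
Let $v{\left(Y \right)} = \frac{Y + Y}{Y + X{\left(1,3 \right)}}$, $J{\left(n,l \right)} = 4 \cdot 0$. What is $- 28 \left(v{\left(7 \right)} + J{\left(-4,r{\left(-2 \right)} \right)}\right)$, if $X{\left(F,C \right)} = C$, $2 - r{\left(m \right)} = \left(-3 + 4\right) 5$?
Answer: $- \frac{196}{5} \approx -39.2$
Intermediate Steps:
$r{\left(m \right)} = -3$ ($r{\left(m \right)} = 2 - \left(-3 + 4\right) 5 = 2 - 1 \cdot 5 = 2 - 5 = -3$)
$J{\left(n,l \right)} = 0$
$v{\left(Y \right)} = \frac{2 Y}{3 + Y}$ ($v{\left(Y \right)} = \frac{Y + Y}{Y + 3} = \frac{2 Y}{3 + Y}$)
$- 28 \left(v{\left(7 \right)} + J{\left(-4,r{\left(-2 \right)} \right)}\right) = - 28 \left(2 \cdot 7 \frac{1}{3 + 7} + 0\right) = - 28 \left(2 \cdot 7 \cdot \frac{1}{10} + 0\right) = - 28 \left(\frac{7}{5} + 0\right) = \left(-28\right) \frac{7}{5} = - \frac{196}{5}$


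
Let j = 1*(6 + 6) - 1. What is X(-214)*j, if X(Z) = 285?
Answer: 3135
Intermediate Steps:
j = 11 (j = 1*12 - 1 = 12 - 1 = 11)
X(-214)*j = 285*11 = 3135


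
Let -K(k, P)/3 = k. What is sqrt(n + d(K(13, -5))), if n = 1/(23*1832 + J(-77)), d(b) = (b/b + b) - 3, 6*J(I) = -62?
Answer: I*sqrt(654816612158)/126377 ≈ 6.4031*I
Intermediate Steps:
J(I) = -31/3 (J(I) = (1/6)*(-62) = -31/3)
K(k, P) = -3*k
d(b) = -2 + b (d(b) = (1 + b) - 3 = -2 + b)
n = 3/126377 (n = 1/(23*1832 - 31/3) = 1/(42136 - 31/3) = 1/(126377/3) = 3/126377 ≈ 2.3738e-5)
sqrt(n + d(K(13, -5))) = sqrt(3/126377 + (-2 - 3*13)) = sqrt(3/126377 + (-2 - 39)) = sqrt(3/126377 - 41) = sqrt(-5181454/126377) = I*sqrt(654816612158)/126377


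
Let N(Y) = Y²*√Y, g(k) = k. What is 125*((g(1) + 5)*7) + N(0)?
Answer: 5250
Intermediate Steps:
N(Y) = Y^(5/2)
125*((g(1) + 5)*7) + N(0) = 125*((1 + 5)*7) + 0^(5/2) = 125*(6*7) + 0 = 125*42 + 0 = 5250 + 0 = 5250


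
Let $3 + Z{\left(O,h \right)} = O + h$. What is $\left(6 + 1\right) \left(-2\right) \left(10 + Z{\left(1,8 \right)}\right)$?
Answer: $-224$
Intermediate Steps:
$Z{\left(O,h \right)} = -3 + O + h$ ($Z{\left(O,h \right)} = -3 + \left(O + h\right) = -3 + O + h$)
$\left(6 + 1\right) \left(-2\right) \left(10 + Z{\left(1,8 \right)}\right) = \left(6 + 1\right) \left(-2\right) \left(10 + \left(-3 + 1 + 8\right)\right) = 7 \left(-2\right) \left(10 + 6\right) = \left(-14\right) 16 = -224$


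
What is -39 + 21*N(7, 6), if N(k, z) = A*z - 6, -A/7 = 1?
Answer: -1047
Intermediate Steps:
A = -7 (A = -7*1 = -7)
N(k, z) = -6 - 7*z (N(k, z) = -7*z - 6 = -6 - 7*z)
-39 + 21*N(7, 6) = -39 + 21*(-6 - 7*6) = -39 + 21*(-6 - 42) = -39 + 21*(-48) = -39 - 1008 = -1047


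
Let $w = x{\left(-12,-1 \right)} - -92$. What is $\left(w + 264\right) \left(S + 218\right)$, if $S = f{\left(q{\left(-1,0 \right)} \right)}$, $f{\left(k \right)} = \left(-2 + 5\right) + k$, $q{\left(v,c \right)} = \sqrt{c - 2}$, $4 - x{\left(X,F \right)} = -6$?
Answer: $80886 + 366 i \sqrt{2} \approx 80886.0 + 517.6 i$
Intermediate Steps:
$x{\left(X,F \right)} = 10$ ($x{\left(X,F \right)} = 4 - -6 = 4 + 6 = 10$)
$q{\left(v,c \right)} = \sqrt{-2 + c}$
$w = 102$ ($w = 10 - -92 = 10 + 92 = 102$)
$f{\left(k \right)} = 3 + k$
$S = 3 + i \sqrt{2}$ ($S = 3 + \sqrt{-2 + 0} = 3 + \sqrt{-2} = 3 + i \sqrt{2} \approx 3.0 + 1.4142 i$)
$\left(w + 264\right) \left(S + 218\right) = \left(102 + 264\right) \left(\left(3 + i \sqrt{2}\right) + 218\right) = 366 \left(221 + i \sqrt{2}\right) = 80886 + 366 i \sqrt{2}$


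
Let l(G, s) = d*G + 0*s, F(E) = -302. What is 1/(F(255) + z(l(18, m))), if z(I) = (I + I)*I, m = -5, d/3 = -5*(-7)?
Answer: 1/7143898 ≈ 1.3998e-7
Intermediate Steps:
d = 105 (d = 3*(-5*(-7)) = 3*35 = 105)
l(G, s) = 105*G (l(G, s) = 105*G + 0*s = 105*G + 0 = 105*G)
z(I) = 2*I² (z(I) = (2*I)*I = 2*I²)
1/(F(255) + z(l(18, m))) = 1/(-302 + 2*(105*18)²) = 1/(-302 + 2*1890²) = 1/(-302 + 2*3572100) = 1/(-302 + 7144200) = 1/7143898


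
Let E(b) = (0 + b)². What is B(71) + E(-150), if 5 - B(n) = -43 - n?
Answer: 22619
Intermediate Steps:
E(b) = b²
B(n) = 48 + n (B(n) = 5 - (-43 - n) = 5 + (43 + n) = 48 + n)
B(71) + E(-150) = (48 + 71) + (-150)² = 119 + 22500 = 22619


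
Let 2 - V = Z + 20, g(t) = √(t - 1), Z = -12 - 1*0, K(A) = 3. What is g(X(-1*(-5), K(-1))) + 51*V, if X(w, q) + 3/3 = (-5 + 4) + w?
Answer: -306 + √2 ≈ -304.59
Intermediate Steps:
X(w, q) = -2 + w (X(w, q) = -1 + ((-5 + 4) + w) = -1 + (-1 + w) = -2 + w)
Z = -12 (Z = -12 + 0 = -12)
g(t) = √(-1 + t)
V = -6 (V = 2 - (-12 + 20) = 2 - 1*8 = 2 - 8 = -6)
g(X(-1*(-5), K(-1))) + 51*V = √(-1 + (-2 - 1*(-5))) + 51*(-6) = √(-1 + (-2 + 5)) - 306 = √(-1 + 3) - 306 = √2 - 306 = -306 + √2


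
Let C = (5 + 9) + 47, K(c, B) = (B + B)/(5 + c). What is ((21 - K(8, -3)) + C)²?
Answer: 1149184/169 ≈ 6799.9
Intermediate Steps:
K(c, B) = 2*B/(5 + c) (K(c, B) = (2*B)/(5 + c) = 2*B/(5 + c))
C = 61 (C = 14 + 47 = 61)
((21 - K(8, -3)) + C)² = ((21 - 2*(-3)/(5 + 8)) + 61)² = ((21 - 2*(-3)/13) + 61)² = ((21 - 1*(-6/13)) + 61)² = ((21 + 6/13) + 61)² = (279/13 + 61)² = (1072/13)² = 1149184/169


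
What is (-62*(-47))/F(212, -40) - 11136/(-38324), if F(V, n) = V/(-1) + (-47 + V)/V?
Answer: -5794170472/429027599 ≈ -13.505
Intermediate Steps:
F(V, n) = -V + (-47 + V)/V (F(V, n) = V*(-1) + (-47 + V)/V = -V + (-47 + V)/V)
(-62*(-47))/F(212, -40) - 11136/(-38324) = (-62*(-47))/(1 - 1*212 - 47/212) - 11136/(-38324) = 2914/(1 - 212 - 47*1/212) - 11136*(-1/38324) = 2914/(1 - 212 - 47/212) + 2784/9581 = 2914/(-44779/212) + 2784/9581 = 2914*(-212/44779) + 2784/9581 = -617768/44779 + 2784/9581 = -5794170472/429027599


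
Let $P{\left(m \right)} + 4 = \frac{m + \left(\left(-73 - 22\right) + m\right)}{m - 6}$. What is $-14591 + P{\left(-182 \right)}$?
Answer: $- \frac{2743401}{188} \approx -14593.0$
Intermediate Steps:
$P{\left(m \right)} = -4 + \frac{-95 + 2 m}{-6 + m}$ ($P{\left(m \right)} = -4 + \frac{m + \left(\left(-73 - 22\right) + m\right)}{m - 6} = -4 + \frac{m + \left(-95 + m\right)}{-6 + m} = -4 + \frac{-95 + 2 m}{-6 + m}$)
$-14591 + P{\left(-182 \right)} = -14591 + \frac{-71 - -364}{-6 - 182} = -14591 + \frac{-71 + 364}{-188} = -14591 - \frac{293}{188} = - \frac{2743401}{188}$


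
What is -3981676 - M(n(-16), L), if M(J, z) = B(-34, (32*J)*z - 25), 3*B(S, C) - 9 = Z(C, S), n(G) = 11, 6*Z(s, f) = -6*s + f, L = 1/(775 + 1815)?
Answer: -46406543327/11655 ≈ -3.9817e+6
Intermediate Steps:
L = 1/2590 ≈ 0.00038610
Z(s, f) = -s + f/6 (Z(s, f) = (-6*s + f)/6 = (f - 6*s)/6 = -s + f/6)
B(S, C) = 3 - C/3 + S/18 (B(S, C) = 3 + (-C + S/6)/3 = 3 + (-C/3 + S/18) = 3 - C/3 + S/18)
M(J, z) = 85/9 - 32*J*z/3 (M(J, z) = 3 - ((32*J)*z - 25)/3 + (1/18)*(-34) = 3 - (32*J*z - 25)/3 - 17/9 = 3 - (-25 + 32*J*z)/3 - 17/9 = 3 + (25/3 - 32*J*z/3) - 17/9 = 85/9 - 32*J*z/3)
-3981676 - M(n(-16), L) = -3981676 - (85/9 - 32/3*11*1/2590) = -3981676 - (85/9 - 176/3885) = -3981676 - 1*109547/11655 = -3981676 - 109547/11655 = -46406543327/11655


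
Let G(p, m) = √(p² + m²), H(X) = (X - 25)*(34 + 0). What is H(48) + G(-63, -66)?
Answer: 782 + 15*√37 ≈ 873.24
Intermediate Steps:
H(X) = -850 + 34*X (H(X) = (-25 + X)*34 = -850 + 34*X)
G(p, m) = √(m² + p²)
H(48) + G(-63, -66) = (-850 + 34*48) + √((-66)² + (-63)²) = (-850 + 1632) + √(4356 + 3969) = 782 + √8325 = 782 + 15*√37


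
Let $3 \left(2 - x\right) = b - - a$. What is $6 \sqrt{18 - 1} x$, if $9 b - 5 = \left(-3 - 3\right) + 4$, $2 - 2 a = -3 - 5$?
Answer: $\frac{4 \sqrt{17}}{3} \approx 5.4975$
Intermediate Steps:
$a = 5$ ($a = 1 - \frac{-3 - 5}{2} = 1 - -4 = 1 + 4 = 5$)
$b = \frac{1}{3}$ ($b = \frac{5}{9} + \frac{\left(-3 - 3\right) + 4}{9} = \frac{5}{9} + \frac{-6 + 4}{9} = \frac{5}{9} + \frac{1}{9} \left(-2\right) = \frac{5}{9} - \frac{2}{9} = \frac{1}{3} \approx 0.33333$)
$x = \frac{2}{9}$ ($x = 2 - \frac{\frac{1}{3} - \left(-1\right) 5}{3} = 2 - \frac{\frac{1}{3} - -5}{3} = 2 - \frac{\frac{1}{3} + 5}{3} = 2 - \frac{16}{9} = \frac{2}{9} \approx 0.22222$)
$6 \sqrt{18 - 1} x = 6 \sqrt{18 - 1} \cdot \frac{2}{9} = 6 \sqrt{17} \cdot \frac{2}{9} = \frac{4 \sqrt{17}}{3}$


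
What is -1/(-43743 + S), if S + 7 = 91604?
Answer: -1/47854 ≈ -2.0897e-5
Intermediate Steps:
S = 91597 (S = -7 + 91604 = 91597)
-1/(-43743 + S) = -1/(-43743 + 91597) = -1/47854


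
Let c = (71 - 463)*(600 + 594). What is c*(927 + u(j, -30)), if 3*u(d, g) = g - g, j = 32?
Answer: -433880496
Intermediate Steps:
u(d, g) = 0 (u(d, g) = (g - g)/3 = (⅓)*0 = 0)
c = -468048 (c = -392*1194 = -468048)
c*(927 + u(j, -30)) = -468048*(927 + 0) = -468048*927 = -433880496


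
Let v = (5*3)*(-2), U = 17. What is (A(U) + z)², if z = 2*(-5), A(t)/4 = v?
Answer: 16900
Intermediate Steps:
v = -30 (v = 15*(-2) = -30)
A(t) = -120 (A(t) = 4*(-30) = -120)
z = -10
(A(U) + z)² = (-120 - 10)² = (-130)² = 16900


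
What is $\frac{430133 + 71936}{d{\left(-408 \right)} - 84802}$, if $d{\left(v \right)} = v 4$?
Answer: $- \frac{502069}{86434} \approx -5.8087$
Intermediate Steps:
$d{\left(v \right)} = 4 v$
$\frac{430133 + 71936}{d{\left(-408 \right)} - 84802} = \frac{430133 + 71936}{4 \left(-408\right) - 84802} = \frac{502069}{-1632 - 84802} = \frac{502069}{-86434} = 502069 \left(- \frac{1}{86434}\right) = - \frac{502069}{86434}$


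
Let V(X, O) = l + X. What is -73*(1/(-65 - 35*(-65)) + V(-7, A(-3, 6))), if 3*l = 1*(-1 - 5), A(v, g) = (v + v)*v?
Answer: 4270427/6500 ≈ 656.99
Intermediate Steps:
A(v, g) = 2*v² (A(v, g) = (2*v)*v = 2*v²)
l = -2 (l = (1*(-1 - 5))/3 = (1*(-6))/3 = (⅓)*(-6) = -2)
V(X, O) = -2 + X
-73*(1/(-65 - 35*(-65)) + V(-7, A(-3, 6))) = -73*(1/(-65 - 35*(-65)) + (-2 - 7)) = -73*(-1/65/(-100) - 9) = -73*(-1/100*(-1/65) - 9) = -73*(1/6500 - 9) = -73*(-58499/6500) = 4270427/6500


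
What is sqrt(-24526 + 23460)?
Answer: I*sqrt(1066) ≈ 32.65*I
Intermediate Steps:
sqrt(-24526 + 23460) = sqrt(-1066) = I*sqrt(1066)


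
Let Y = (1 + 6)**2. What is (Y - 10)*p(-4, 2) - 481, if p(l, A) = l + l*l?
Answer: -13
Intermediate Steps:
Y = 49 (Y = 7**2 = 49)
p(l, A) = l + l**2
(Y - 10)*p(-4, 2) - 481 = (49 - 10)*(-4*(1 - 4)) - 481 = 39*(-4*(-3)) - 481 = 39*12 - 481 = 468 - 481 = -13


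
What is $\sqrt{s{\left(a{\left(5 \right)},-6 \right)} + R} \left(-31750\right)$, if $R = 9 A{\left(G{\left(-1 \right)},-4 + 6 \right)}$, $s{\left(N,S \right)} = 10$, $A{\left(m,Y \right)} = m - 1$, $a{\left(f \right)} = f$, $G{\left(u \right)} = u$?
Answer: $- 63500 i \sqrt{2} \approx - 89803.0 i$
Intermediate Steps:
$A{\left(m,Y \right)} = -1 + m$
$R = -18$ ($R = 9 \left(-1 - 1\right) = 9 \left(-2\right) = -18$)
$\sqrt{s{\left(a{\left(5 \right)},-6 \right)} + R} \left(-31750\right) = \sqrt{10 - 18} \left(-31750\right) = \sqrt{-8} \left(-31750\right) = 2 i \sqrt{2} \left(-31750\right) = - 63500 i \sqrt{2}$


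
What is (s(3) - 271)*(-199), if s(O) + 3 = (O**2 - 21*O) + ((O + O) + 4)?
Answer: 63282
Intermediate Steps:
s(O) = 1 + O**2 - 19*O (s(O) = -3 + ((O**2 - 21*O) + ((O + O) + 4)) = -3 + ((O**2 - 21*O) + (2*O + 4)) = -3 + ((O**2 - 21*O) + (4 + 2*O)) = -3 + (4 + O**2 - 19*O) = 1 + O**2 - 19*O)
(s(3) - 271)*(-199) = ((1 + 3**2 - 19*3) - 271)*(-199) = ((1 + 9 - 57) - 271)*(-199) = (-47 - 271)*(-199) = -318*(-199) = 63282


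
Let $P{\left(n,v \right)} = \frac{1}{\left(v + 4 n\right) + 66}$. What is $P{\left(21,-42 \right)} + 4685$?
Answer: $\frac{505981}{108} \approx 4685.0$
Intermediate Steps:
$P{\left(n,v \right)} = \frac{1}{66 + v + 4 n}$
$P{\left(21,-42 \right)} + 4685 = \frac{1}{66 - 42 + 4 \cdot 21} + 4685 = \frac{1}{66 - 42 + 84} + 4685 = \frac{1}{108} + 4685 = \frac{505981}{108}$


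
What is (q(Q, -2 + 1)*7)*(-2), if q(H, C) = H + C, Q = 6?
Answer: -70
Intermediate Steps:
q(H, C) = C + H
(q(Q, -2 + 1)*7)*(-2) = (((-2 + 1) + 6)*7)*(-2) = ((-1 + 6)*7)*(-2) = (5*7)*(-2) = 35*(-2) = -70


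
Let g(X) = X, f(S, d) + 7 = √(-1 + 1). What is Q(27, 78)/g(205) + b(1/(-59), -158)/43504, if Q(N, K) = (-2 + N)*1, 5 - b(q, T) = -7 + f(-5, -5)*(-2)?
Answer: 108719/891832 ≈ 0.12191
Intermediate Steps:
f(S, d) = -7 (f(S, d) = -7 + √(-1 + 1) = -7 + √0 = -7 + 0 = -7)
b(q, T) = -2 (b(q, T) = 5 - (-7 - 7*(-2)) = 5 - (-7 + 14) = 5 - 1*7 = 5 - 7 = -2)
Q(N, K) = -2 + N
Q(27, 78)/g(205) + b(1/(-59), -158)/43504 = (-2 + 27)/205 - 2/43504 = 25*(1/205) - 2*1/43504 = 5/41 - 1/21752 = 108719/891832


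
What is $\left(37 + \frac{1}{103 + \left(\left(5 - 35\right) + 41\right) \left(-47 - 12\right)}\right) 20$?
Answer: $\frac{202010}{273} \approx 739.96$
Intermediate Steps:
$\left(37 + \frac{1}{103 + \left(\left(5 - 35\right) + 41\right) \left(-47 - 12\right)}\right) 20 = \left(37 + \frac{1}{103 + \left(-30 + 41\right) \left(-59\right)}\right) 20 = \left(37 + \frac{1}{103 + 11 \left(-59\right)}\right) 20 = \left(37 + \frac{1}{103 - 649}\right) 20 = \left(37 + \frac{1}{-546}\right) 20 = \left(37 - \frac{1}{546}\right) 20 = \frac{20201}{546} \cdot 20 = \frac{202010}{273}$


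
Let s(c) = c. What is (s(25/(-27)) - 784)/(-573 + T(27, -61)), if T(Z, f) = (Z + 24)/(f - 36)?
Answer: 2055721/1502064 ≈ 1.3686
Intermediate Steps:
T(Z, f) = (24 + Z)/(-36 + f)
(s(25/(-27)) - 784)/(-573 + T(27, -61)) = (25/(-27) - 784)/(-573 + (24 + 27)/(-36 - 61)) = (25*(-1/27) - 784)/(-573 + 51/(-97)) = (-25/27 - 784)/(-573 - 1/97*51) = -21193/(27*(-573 - 51/97)) = -21193/(27*(-55632/97)) = -21193/27*(-97/55632) = 2055721/1502064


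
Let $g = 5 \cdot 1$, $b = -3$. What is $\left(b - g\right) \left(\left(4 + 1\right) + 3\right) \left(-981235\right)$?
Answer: $62799040$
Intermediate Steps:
$g = 5$
$\left(b - g\right) \left(\left(4 + 1\right) + 3\right) \left(-981235\right) = \left(-3 - 5\right) \left(\left(4 + 1\right) + 3\right) \left(-981235\right) = \left(-3 - 5\right) \left(5 + 3\right) \left(-981235\right) = \left(-8\right) 8 \left(-981235\right) = \left(-64\right) \left(-981235\right) = 62799040$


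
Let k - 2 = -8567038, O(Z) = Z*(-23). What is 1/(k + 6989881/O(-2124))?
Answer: -48852/418509852791 ≈ -1.1673e-7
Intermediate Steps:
O(Z) = -23*Z
k = -8567036 (k = 2 - 8567038 = -8567036)
1/(k + 6989881/O(-2124)) = 1/(-8567036 + 6989881/((-23*(-2124)))) = 1/(-8567036 + 6989881/48852) = 1/(-418509852791/48852) = -48852/418509852791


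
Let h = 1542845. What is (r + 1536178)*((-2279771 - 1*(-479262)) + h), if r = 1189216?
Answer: -702235919616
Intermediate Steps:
(r + 1536178)*((-2279771 - 1*(-479262)) + h) = (1189216 + 1536178)*((-2279771 - 1*(-479262)) + 1542845) = 2725394*((-2279771 + 479262) + 1542845) = 2725394*(-1800509 + 1542845) = 2725394*(-257664) = -702235919616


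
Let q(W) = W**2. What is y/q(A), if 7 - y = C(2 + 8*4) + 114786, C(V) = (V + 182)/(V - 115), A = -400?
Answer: -344329/480000 ≈ -0.71735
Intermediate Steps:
C(V) = (182 + V)/(-115 + V)
y = -344329/3 (y = 7 - ((182 + (2 + 8*4))/(-115 + (2 + 8*4)) + 114786) = 7 - ((182 + (2 + 32))/(-115 + (2 + 32)) + 114786) = 7 - ((182 + 34)/(-115 + 34) + 114786) = 7 - (216/(-81) + 114786) = 7 - (-1/81*216 + 114786) = 7 - (-8/3 + 114786) = 7 - 1*344350/3 = 7 - 344350/3 = -344329/3 ≈ -1.1478e+5)
y/q(A) = -344329/(3*((-400)**2)) = -344329/3/160000 = -344329/3*1/160000 = -344329/480000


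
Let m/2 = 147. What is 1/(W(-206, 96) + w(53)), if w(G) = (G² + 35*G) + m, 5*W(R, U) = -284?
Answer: 5/24506 ≈ 0.00020403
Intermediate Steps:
m = 294 (m = 2*147 = 294)
W(R, U) = -284/5 (W(R, U) = (⅕)*(-284) = -284/5)
w(G) = 294 + G² + 35*G (w(G) = (G² + 35*G) + 294 = 294 + G² + 35*G)
1/(W(-206, 96) + w(53)) = 1/(-284/5 + (294 + 53² + 35*53)) = 1/(-284/5 + (294 + 2809 + 1855)) = 1/(-284/5 + 4958) = 1/(24506/5) = 5/24506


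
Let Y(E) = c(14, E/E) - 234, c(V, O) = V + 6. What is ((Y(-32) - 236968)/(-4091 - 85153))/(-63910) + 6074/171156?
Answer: 131071872487/3697737234660 ≈ 0.035447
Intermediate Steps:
c(V, O) = 6 + V
Y(E) = -214 (Y(E) = (6 + 14) - 234 = 20 - 234 = -214)
((Y(-32) - 236968)/(-4091 - 85153))/(-63910) + 6074/171156 = ((-214 - 236968)/(-4091 - 85153))/(-63910) + 6074/171156 = -237182/(-89244)*(-1/63910) + 6074*(1/171156) = -237182*(-1/89244)*(-1/63910) + 3037/85578 = (118591/44622)*(-1/63910) + 3037/85578 = -10781/259253820 + 3037/85578 = 131071872487/3697737234660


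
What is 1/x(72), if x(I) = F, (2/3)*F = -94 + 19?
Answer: -2/225 ≈ -0.0088889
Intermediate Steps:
F = -225/2 (F = 3*(-94 + 19)/2 = (3/2)*(-75) = -225/2 ≈ -112.50)
x(I) = -225/2
1/x(72) = 1/(-225/2) = -2/225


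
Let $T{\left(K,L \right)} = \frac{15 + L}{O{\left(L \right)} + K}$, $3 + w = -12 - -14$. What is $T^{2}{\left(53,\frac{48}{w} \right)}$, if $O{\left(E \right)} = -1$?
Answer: $\frac{1089}{2704} \approx 0.40274$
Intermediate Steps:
$w = -1$ ($w = -3 - -2 = -3 + \left(-12 + 14\right) = -3 + 2 = -1$)
$T{\left(K,L \right)} = \frac{15 + L}{-1 + K}$
$T^{2}{\left(53,\frac{48}{w} \right)} = \left(\frac{15 + \frac{48}{-1}}{-1 + 53}\right)^{2} = \left(\frac{15 + 48 \left(-1\right)}{52}\right)^{2} = \left(\frac{15 - 48}{52}\right)^{2} = \left(\frac{1}{52} \left(-33\right)\right)^{2} = \left(- \frac{33}{52}\right)^{2} = \frac{1089}{2704}$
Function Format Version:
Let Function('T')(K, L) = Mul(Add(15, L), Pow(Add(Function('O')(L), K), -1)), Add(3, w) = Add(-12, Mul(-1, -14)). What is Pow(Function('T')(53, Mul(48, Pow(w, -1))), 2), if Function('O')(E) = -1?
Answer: Rational(1089, 2704) ≈ 0.40274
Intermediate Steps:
w = -1 (w = Add(-3, Add(-12, Mul(-1, -14))) = Add(-3, Add(-12, 14)) = Add(-3, 2) = -1)
Function('T')(K, L) = Mul(Pow(Add(-1, K), -1), Add(15, L)) (Function('T')(K, L) = Mul(Add(15, L), Pow(Add(-1, K), -1)) = Mul(Pow(Add(-1, K), -1), Add(15, L)))
Pow(Function('T')(53, Mul(48, Pow(w, -1))), 2) = Pow(Mul(Pow(Add(-1, 53), -1), Add(15, Mul(48, Pow(-1, -1)))), 2) = Pow(Mul(Pow(52, -1), Add(15, Mul(48, -1))), 2) = Pow(Mul(Rational(1, 52), Add(15, -48)), 2) = Pow(Mul(Rational(1, 52), -33), 2) = Pow(Rational(-33, 52), 2) = Rational(1089, 2704)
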